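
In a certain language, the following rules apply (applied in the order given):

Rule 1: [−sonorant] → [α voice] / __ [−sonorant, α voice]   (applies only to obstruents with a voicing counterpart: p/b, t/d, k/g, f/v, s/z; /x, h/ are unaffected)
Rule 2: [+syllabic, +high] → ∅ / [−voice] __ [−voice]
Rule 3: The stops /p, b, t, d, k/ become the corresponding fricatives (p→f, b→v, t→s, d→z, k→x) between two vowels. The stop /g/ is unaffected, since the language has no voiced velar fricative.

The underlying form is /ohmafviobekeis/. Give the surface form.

Rule 1 (regressive voicing assimilation): /f/ precedes the voiced obstruent /v/, so it voices to [v] by assimilation. /ohmafviobekeis/ → ohmavviobekeis.
Rule 2 (high vowel syncope): no segment meets the environment; /ohmavviobekeis/ is unchanged.
Rule 3 (intervocalic spirantization): /b/ is a stop between vowels /o/ and /e/, so it spirantizes to the fricative [v]. /k/ is a stop between vowels /e/ and /e/, so it spirantizes to the fricative [x]. /ohmavviobekeis/ → ohmavviovexeis.

ohmavviovexeis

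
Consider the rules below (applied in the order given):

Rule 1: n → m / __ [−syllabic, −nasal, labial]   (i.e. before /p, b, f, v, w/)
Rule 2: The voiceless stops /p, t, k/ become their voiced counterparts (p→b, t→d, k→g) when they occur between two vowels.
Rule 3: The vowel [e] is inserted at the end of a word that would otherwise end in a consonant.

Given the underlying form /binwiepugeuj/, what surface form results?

Rule 1 (nasal place assimilation): /n/ precedes the labial consonant /w/, so it assimilates in place to [m]. /binwiepugeuj/ → bimwiepugeuj.
Rule 2 (intervocalic voicing): /p/ is a voiceless stop between vowels /e/ and /u/, so it voices to [b]. /bimwiepugeuj/ → bimwiebugeuj.
Rule 3 (final e-epenthesis): the form ends in the consonant /j/, so [e] is inserted word-finally. /bimwiebugeuj/ → bimwiebugeuje.

bimwiebugeuje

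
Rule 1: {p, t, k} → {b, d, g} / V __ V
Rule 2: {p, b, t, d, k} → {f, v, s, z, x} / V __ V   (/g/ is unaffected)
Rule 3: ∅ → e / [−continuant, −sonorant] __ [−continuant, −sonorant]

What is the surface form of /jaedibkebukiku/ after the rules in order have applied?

Rule 1 (intervocalic voicing): /k/ is a voiceless stop between vowels /u/ and /i/, so it voices to [g]. /k/ is a voiceless stop between vowels /i/ and /u/, so it voices to [g]. /jaedibkebukiku/ → jaedibkebugigu.
Rule 2 (intervocalic spirantization): /d/ is a stop between vowels /e/ and /i/, so it spirantizes to the fricative [z]. /b/ is a stop between vowels /e/ and /u/, so it spirantizes to the fricative [v]. /jaedibkebugigu/ → jaezibkevugigu.
Rule 3 (stop-cluster e-epenthesis): /b/ and /k/ form a stop–stop cluster, so [e] is inserted between them. /jaezibkevugigu/ → jaezibekevugigu.

jaezibekevugigu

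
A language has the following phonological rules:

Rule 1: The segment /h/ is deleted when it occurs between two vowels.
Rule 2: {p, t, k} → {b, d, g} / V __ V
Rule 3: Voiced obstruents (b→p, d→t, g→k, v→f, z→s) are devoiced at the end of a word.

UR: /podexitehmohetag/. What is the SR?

Rule 1 (intervocalic h-deletion): /h/ occurs between vowels /o/ and /e/, so it deletes. /podexitehmohetag/ → podexitehmoetag.
Rule 2 (intervocalic voicing): /t/ is a voiceless stop between vowels /i/ and /e/, so it voices to [d]. /t/ is a voiceless stop between vowels /e/ and /a/, so it voices to [d]. /podexitehmoetag/ → podexidehmoedag.
Rule 3 (final devoicing): /g/ is a voiced obstruent in word-final position, so it devoices to [k]. /podexidehmoedag/ → podexidehmoedak.

podexidehmoedak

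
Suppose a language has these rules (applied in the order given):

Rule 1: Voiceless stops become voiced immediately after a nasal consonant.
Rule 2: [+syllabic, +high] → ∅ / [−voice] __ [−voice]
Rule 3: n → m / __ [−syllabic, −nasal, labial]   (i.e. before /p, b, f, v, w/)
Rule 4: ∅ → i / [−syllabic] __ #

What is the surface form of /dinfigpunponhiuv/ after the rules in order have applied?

dimfigpumbonhiuvi

Rule 1 (post-nasal voicing): /p/ is a voiceless stop immediately after the nasal /n/, so it voices to [b]. /dinfigpunponhiuv/ → dinfigpunbonhiuv.
Rule 2 (high vowel syncope): no segment meets the environment; /dinfigpunbonhiuv/ is unchanged.
Rule 3 (nasal place assimilation): /n/ precedes the labial consonant /f/, so it assimilates in place to [m]. /n/ precedes the labial consonant /b/, so it assimilates in place to [m]. /dinfigpunbonhiuv/ → dimfigpumbonhiuv.
Rule 4 (final i-epenthesis): the form ends in the consonant /v/, so [i] is inserted word-finally. /dimfigpumbonhiuv/ → dimfigpumbonhiuvi.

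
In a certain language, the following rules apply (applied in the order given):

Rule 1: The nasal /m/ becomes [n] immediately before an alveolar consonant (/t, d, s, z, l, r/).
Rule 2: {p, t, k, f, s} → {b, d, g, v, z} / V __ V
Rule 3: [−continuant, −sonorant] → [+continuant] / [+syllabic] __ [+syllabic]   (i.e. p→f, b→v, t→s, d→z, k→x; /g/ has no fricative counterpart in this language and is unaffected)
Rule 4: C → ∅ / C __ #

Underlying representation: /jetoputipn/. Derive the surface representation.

jezovuzip

Rule 1 (nasal place assimilation): no segment meets the environment; /jetoputipn/ is unchanged.
Rule 2 (intervocalic voicing): /t/ is a voiceless obstruent between vowels /e/ and /o/, so it voices to [d]. /p/ is a voiceless obstruent between vowels /o/ and /u/, so it voices to [b]. /t/ is a voiceless obstruent between vowels /u/ and /i/, so it voices to [d]. /jetoputipn/ → jedobudipn.
Rule 3 (intervocalic spirantization): /d/ is a stop between vowels /e/ and /o/, so it spirantizes to the fricative [z]. /b/ is a stop between vowels /o/ and /u/, so it spirantizes to the fricative [v]. /d/ is a stop between vowels /u/ and /i/, so it spirantizes to the fricative [z]. /jedobudipn/ → jezovuzipn.
Rule 4 (final cluster simplification): /n/ is the second consonant of a word-final cluster /pn/, so it deletes. /jezovuzipn/ → jezovuzip.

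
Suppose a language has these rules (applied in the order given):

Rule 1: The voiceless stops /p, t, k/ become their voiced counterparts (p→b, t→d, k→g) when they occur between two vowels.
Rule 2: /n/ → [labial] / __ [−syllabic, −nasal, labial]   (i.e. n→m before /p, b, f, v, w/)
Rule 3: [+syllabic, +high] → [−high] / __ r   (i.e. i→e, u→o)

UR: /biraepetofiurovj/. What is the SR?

beraebedofiorovj

Rule 1 (intervocalic voicing): /p/ is a voiceless stop between vowels /e/ and /e/, so it voices to [b]. /t/ is a voiceless stop between vowels /e/ and /o/, so it voices to [d]. /biraepetofiurovj/ → biraebedofiurovj.
Rule 2 (nasal place assimilation): no segment meets the environment; /biraebedofiurovj/ is unchanged.
Rule 3 (pre-rhotic lowering): /i/ is a high vowel immediately before /r/, so it lowers to [e]. /u/ is a high vowel immediately before /r/, so it lowers to [o]. /biraebedofiurovj/ → beraebedofiorovj.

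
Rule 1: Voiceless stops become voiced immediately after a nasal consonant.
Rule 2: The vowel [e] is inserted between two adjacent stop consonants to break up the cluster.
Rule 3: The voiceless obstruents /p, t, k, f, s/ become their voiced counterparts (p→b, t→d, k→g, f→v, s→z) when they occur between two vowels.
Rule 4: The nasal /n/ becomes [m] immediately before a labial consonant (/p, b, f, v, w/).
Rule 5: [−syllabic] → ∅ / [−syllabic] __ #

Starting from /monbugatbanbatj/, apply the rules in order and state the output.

mombugadebambat

Rule 1 (post-nasal voicing): no segment meets the environment; /monbugatbanbatj/ is unchanged.
Rule 2 (stop-cluster e-epenthesis): /t/ and /b/ form a stop–stop cluster, so [e] is inserted between them. /monbugatbanbatj/ → monbugatebanbatj.
Rule 3 (intervocalic voicing): /t/ is a voiceless obstruent between vowels /a/ and /e/, so it voices to [d]. /monbugatebanbatj/ → monbugadebanbatj.
Rule 4 (nasal place assimilation): /n/ precedes the labial consonant /b/, so it assimilates in place to [m]. /n/ precedes the labial consonant /b/, so it assimilates in place to [m]. /monbugadebanbatj/ → mombugadebambatj.
Rule 5 (final cluster simplification): /j/ is the second consonant of a word-final cluster /tj/, so it deletes. /mombugadebambatj/ → mombugadebambat.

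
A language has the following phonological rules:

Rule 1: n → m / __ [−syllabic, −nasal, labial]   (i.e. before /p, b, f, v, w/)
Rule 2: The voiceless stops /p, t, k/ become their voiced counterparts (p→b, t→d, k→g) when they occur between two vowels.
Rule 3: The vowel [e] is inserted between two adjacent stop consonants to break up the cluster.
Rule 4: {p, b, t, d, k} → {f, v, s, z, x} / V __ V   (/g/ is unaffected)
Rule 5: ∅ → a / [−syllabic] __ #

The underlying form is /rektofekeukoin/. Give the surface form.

Rule 1 (nasal place assimilation): no segment meets the environment; /rektofekeukoin/ is unchanged.
Rule 2 (intervocalic voicing): /k/ is a voiceless stop between vowels /e/ and /e/, so it voices to [g]. /k/ is a voiceless stop between vowels /u/ and /o/, so it voices to [g]. /rektofekeukoin/ → rektofegeugoin.
Rule 3 (stop-cluster e-epenthesis): /k/ and /t/ form a stop–stop cluster, so [e] is inserted between them. /rektofegeugoin/ → reketofegeugoin.
Rule 4 (intervocalic spirantization): /k/ is a stop between vowels /e/ and /e/, so it spirantizes to the fricative [x]. /t/ is a stop between vowels /e/ and /o/, so it spirantizes to the fricative [s]. /reketofegeugoin/ → rexesofegeugoin.
Rule 5 (final a-epenthesis): the form ends in the consonant /n/, so [a] is inserted word-finally. /rexesofegeugoin/ → rexesofegeugoina.

rexesofegeugoina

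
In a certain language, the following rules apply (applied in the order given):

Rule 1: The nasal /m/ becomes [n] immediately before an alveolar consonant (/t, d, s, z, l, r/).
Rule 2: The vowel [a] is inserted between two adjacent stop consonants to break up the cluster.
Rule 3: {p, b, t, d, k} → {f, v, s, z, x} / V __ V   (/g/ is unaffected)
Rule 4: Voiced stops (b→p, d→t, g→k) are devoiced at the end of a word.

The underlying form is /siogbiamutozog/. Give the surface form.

Rule 1 (nasal place assimilation): no segment meets the environment; /siogbiamutozog/ is unchanged.
Rule 2 (stop-cluster a-epenthesis): /g/ and /b/ form a stop–stop cluster, so [a] is inserted between them. /siogbiamutozog/ → siogabiamutozog.
Rule 3 (intervocalic spirantization): /b/ is a stop between vowels /a/ and /i/, so it spirantizes to the fricative [v]. /t/ is a stop between vowels /u/ and /o/, so it spirantizes to the fricative [s]. /siogabiamutozog/ → siogaviamusozog.
Rule 4 (final devoicing): /g/ is a voiced stop in word-final position, so it devoices to [k]. /siogaviamusozog/ → siogaviamusozok.

siogaviamusozok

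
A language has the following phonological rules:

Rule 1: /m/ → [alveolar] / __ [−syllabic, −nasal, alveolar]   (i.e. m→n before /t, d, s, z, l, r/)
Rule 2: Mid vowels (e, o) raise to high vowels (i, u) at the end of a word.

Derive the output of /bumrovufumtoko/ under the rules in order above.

bunrovufuntoku

Rule 1 (nasal place assimilation): /m/ precedes the alveolar consonant /r/, so it assimilates in place to [n]. /m/ precedes the alveolar consonant /t/, so it assimilates in place to [n]. /bumrovufumtoko/ → bunrovufuntoko.
Rule 2 (final vowel raising): /o/ is a mid vowel in word-final position, so it raises to [u]. /bunrovufuntoko/ → bunrovufuntoku.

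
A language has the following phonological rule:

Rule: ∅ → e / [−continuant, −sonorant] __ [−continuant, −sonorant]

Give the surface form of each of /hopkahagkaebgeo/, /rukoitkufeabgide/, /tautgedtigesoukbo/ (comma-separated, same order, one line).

/hopkahagkaebgeo/: /p/ and /k/ form a stop–stop cluster, so [e] is inserted between them. /g/ and /k/ form a stop–stop cluster, so [e] is inserted between them. /b/ and /g/ form a stop–stop cluster, so [e] is inserted between them. → [hopekahagekaebegeo].
/rukoitkufeabgide/: /t/ and /k/ form a stop–stop cluster, so [e] is inserted between them. /b/ and /g/ form a stop–stop cluster, so [e] is inserted between them. → [rukoitekufeabegide].
/tautgedtigesoukbo/: /t/ and /g/ form a stop–stop cluster, so [e] is inserted between them. /d/ and /t/ form a stop–stop cluster, so [e] is inserted between them. /k/ and /b/ form a stop–stop cluster, so [e] is inserted between them. → [tautegedetigesoukebo].

hopekahagekaebegeo, rukoitekufeabegide, tautegedetigesoukebo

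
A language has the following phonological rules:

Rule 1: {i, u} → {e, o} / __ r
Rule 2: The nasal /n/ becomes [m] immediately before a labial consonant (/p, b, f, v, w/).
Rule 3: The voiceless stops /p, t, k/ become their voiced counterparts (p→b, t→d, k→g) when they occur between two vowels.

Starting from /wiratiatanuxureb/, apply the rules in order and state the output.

weradiadanuxoreb

Rule 1 (pre-rhotic lowering): /i/ is a high vowel immediately before /r/, so it lowers to [e]. /u/ is a high vowel immediately before /r/, so it lowers to [o]. /wiratiatanuxureb/ → weratiatanuxoreb.
Rule 2 (nasal place assimilation): no segment meets the environment; /weratiatanuxoreb/ is unchanged.
Rule 3 (intervocalic voicing): /t/ is a voiceless stop between vowels /a/ and /i/, so it voices to [d]. /t/ is a voiceless stop between vowels /a/ and /a/, so it voices to [d]. /weratiatanuxoreb/ → weradiadanuxoreb.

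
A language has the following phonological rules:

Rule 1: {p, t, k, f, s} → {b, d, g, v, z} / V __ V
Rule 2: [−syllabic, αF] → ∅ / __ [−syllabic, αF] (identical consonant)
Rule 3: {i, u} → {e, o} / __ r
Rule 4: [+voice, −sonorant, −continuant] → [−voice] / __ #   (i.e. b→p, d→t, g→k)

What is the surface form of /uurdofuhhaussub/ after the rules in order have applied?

Rule 1 (intervocalic voicing): /f/ is a voiceless obstruent between vowels /o/ and /u/, so it voices to [v]. /uurdofuhhaussub/ → uurdovuhhaussub.
Rule 2 (degemination): /hh/ is a geminate; the first /h/ deletes. /ss/ is a geminate; the first /s/ deletes. /uurdovuhhaussub/ → uurdovuhausub.
Rule 3 (pre-rhotic lowering): /u/ is a high vowel immediately before /r/, so it lowers to [o]. /uurdovuhausub/ → uordovuhausub.
Rule 4 (final devoicing): /b/ is a voiced stop in word-final position, so it devoices to [p]. /uordovuhausub/ → uordovuhausup.

uordovuhausup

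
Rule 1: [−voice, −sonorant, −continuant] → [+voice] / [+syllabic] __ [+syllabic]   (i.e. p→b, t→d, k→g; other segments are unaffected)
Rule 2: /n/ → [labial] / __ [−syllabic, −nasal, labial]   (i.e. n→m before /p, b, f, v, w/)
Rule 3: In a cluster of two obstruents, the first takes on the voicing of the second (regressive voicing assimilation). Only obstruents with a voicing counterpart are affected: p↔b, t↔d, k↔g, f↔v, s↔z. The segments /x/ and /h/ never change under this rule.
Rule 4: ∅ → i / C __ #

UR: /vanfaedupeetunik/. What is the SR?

Rule 1 (intervocalic voicing): /p/ is a voiceless stop between vowels /u/ and /e/, so it voices to [b]. /t/ is a voiceless stop between vowels /e/ and /u/, so it voices to [d]. /vanfaedupeetunik/ → vanfaedubeedunik.
Rule 2 (nasal place assimilation): /n/ precedes the labial consonant /f/, so it assimilates in place to [m]. /vanfaedubeedunik/ → vamfaedubeedunik.
Rule 3 (regressive voicing assimilation): no segment meets the environment; /vamfaedubeedunik/ is unchanged.
Rule 4 (final i-epenthesis): the form ends in the consonant /k/, so [i] is inserted word-finally. /vamfaedubeedunik/ → vamfaedubeeduniki.

vamfaedubeeduniki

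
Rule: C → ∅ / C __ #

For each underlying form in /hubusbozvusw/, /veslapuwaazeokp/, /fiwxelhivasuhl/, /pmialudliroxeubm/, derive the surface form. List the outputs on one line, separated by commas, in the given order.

hubusbozvus, veslapuwaazeok, fiwxelhivasuh, pmialudliroxeub

/hubusbozvusw/: /w/ is the second consonant of a word-final cluster /sw/, so it deletes. → [hubusbozvus].
/veslapuwaazeokp/: /p/ is the second consonant of a word-final cluster /kp/, so it deletes. → [veslapuwaazeok].
/fiwxelhivasuhl/: /l/ is the second consonant of a word-final cluster /hl/, so it deletes. → [fiwxelhivasuh].
/pmialudliroxeubm/: /m/ is the second consonant of a word-final cluster /bm/, so it deletes. → [pmialudliroxeub].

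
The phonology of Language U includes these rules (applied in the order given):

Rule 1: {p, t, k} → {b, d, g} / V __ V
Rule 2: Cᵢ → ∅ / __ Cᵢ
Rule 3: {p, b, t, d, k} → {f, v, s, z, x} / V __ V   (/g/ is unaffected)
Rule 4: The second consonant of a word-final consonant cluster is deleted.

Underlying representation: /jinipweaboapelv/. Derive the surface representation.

Rule 1 (intervocalic voicing): /p/ is a voiceless stop between vowels /a/ and /e/, so it voices to [b]. /jinipweaboapelv/ → jinipweaboabelv.
Rule 2 (degemination): no segment meets the environment; /jinipweaboabelv/ is unchanged.
Rule 3 (intervocalic spirantization): /b/ is a stop between vowels /a/ and /o/, so it spirantizes to the fricative [v]. /b/ is a stop between vowels /a/ and /e/, so it spirantizes to the fricative [v]. /jinipweaboabelv/ → jinipweavoavelv.
Rule 4 (final cluster simplification): /v/ is the second consonant of a word-final cluster /lv/, so it deletes. /jinipweavoavelv/ → jinipweavoavel.

jinipweavoavel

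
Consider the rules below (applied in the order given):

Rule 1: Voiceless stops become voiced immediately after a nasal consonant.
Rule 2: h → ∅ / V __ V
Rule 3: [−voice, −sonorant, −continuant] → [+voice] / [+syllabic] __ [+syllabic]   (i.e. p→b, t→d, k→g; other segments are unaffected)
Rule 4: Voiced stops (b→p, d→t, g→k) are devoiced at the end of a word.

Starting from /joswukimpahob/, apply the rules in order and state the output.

joswugimbaop

Rule 1 (post-nasal voicing): /p/ is a voiceless stop immediately after the nasal /m/, so it voices to [b]. /joswukimpahob/ → joswukimbahob.
Rule 2 (intervocalic h-deletion): /h/ occurs between vowels /a/ and /o/, so it deletes. /joswukimbahob/ → joswukimbaob.
Rule 3 (intervocalic voicing): /k/ is a voiceless stop between vowels /u/ and /i/, so it voices to [g]. /joswukimbaob/ → joswugimbaob.
Rule 4 (final devoicing): /b/ is a voiced stop in word-final position, so it devoices to [p]. /joswugimbaob/ → joswugimbaop.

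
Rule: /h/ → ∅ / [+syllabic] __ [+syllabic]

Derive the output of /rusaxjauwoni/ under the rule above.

No segment of /rusaxjauwoni/ meets the structural description of the rule, so the form surfaces unchanged.

rusaxjauwoni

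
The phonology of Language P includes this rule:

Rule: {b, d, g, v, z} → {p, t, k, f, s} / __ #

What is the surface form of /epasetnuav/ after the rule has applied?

/v/ is a voiced obstruent in word-final position, so it devoices to [f].
Surface form: [epasetnuaf].

epasetnuaf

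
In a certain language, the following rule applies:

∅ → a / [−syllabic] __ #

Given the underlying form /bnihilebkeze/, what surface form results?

No segment of /bnihilebkeze/ meets the structural description of the rule, so the form surfaces unchanged.

bnihilebkeze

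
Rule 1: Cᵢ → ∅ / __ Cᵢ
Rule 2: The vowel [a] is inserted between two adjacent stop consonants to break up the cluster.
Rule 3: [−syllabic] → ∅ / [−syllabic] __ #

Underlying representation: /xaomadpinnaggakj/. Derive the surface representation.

xaomadapinagak

Rule 1 (degemination): /nn/ is a geminate; the first /n/ deletes. /gg/ is a geminate; the first /g/ deletes. /xaomadpinnaggakj/ → xaomadpinagakj.
Rule 2 (stop-cluster a-epenthesis): /d/ and /p/ form a stop–stop cluster, so [a] is inserted between them. /xaomadpinagakj/ → xaomadapinagakj.
Rule 3 (final cluster simplification): /j/ is the second consonant of a word-final cluster /kj/, so it deletes. /xaomadapinagakj/ → xaomadapinagak.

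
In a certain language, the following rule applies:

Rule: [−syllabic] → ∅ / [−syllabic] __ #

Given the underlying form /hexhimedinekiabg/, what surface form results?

/g/ is the second consonant of a word-final cluster /bg/, so it deletes.
The other instances of /h/, /x/, /m/, /d/, /n/, /k/, /b/ do not occur in the required environment and remain unchanged.
Surface form: [hexhimedinekiab].

hexhimedinekiab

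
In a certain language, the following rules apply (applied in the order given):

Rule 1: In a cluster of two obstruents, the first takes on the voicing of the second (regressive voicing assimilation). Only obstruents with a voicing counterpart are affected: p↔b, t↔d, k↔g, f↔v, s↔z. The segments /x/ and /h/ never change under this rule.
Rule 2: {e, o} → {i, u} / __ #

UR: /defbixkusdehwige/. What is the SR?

devbixkuzdehwigi

Rule 1 (regressive voicing assimilation): /f/ precedes the voiced obstruent /b/, so it voices to [v] by assimilation. /s/ precedes the voiced obstruent /d/, so it voices to [z] by assimilation. /defbixkusdehwige/ → devbixkuzdehwige.
Rule 2 (final vowel raising): /e/ is a mid vowel in word-final position, so it raises to [i]. /devbixkuzdehwige/ → devbixkuzdehwigi.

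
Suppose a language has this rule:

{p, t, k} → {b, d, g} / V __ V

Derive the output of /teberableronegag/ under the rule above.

No segment of /teberableronegag/ meets the structural description of the rule, so the form surfaces unchanged.

teberableronegag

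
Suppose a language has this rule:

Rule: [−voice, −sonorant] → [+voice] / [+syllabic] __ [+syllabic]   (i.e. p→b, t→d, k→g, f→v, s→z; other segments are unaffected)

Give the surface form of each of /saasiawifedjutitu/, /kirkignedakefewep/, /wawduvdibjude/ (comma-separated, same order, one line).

saaziawivedjudidu, kirkignedagevewep, wawduvdibjude

/saasiawifedjutitu/: /s/ is a voiceless obstruent between vowels /a/ and /i/, so it voices to [z]. /f/ is a voiceless obstruent between vowels /i/ and /e/, so it voices to [v]. /t/ is a voiceless obstruent between vowels /u/ and /i/, so it voices to [d]. /t/ is a voiceless obstruent between vowels /i/ and /u/, so it voices to [d]. → [saaziawivedjudidu].
/kirkignedakefewep/: /k/ is a voiceless obstruent between vowels /a/ and /e/, so it voices to [g]. /f/ is a voiceless obstruent between vowels /e/ and /e/, so it voices to [v]. → [kirkignedagevewep].
/wawduvdibjude/: the rule's environment is not met; surfaces unchanged as [wawduvdibjude].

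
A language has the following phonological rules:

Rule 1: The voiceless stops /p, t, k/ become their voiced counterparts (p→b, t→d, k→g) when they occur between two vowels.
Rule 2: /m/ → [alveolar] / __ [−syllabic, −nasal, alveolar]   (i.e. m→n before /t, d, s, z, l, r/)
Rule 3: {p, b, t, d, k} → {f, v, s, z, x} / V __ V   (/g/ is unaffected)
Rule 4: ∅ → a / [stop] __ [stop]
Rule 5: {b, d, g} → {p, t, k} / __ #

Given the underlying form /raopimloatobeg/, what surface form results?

raovinloazovek

Rule 1 (intervocalic voicing): /p/ is a voiceless stop between vowels /o/ and /i/, so it voices to [b]. /t/ is a voiceless stop between vowels /a/ and /o/, so it voices to [d]. /raopimloatobeg/ → raobimloadobeg.
Rule 2 (nasal place assimilation): /m/ precedes the alveolar consonant /l/, so it assimilates in place to [n]. /raobimloadobeg/ → raobinloadobeg.
Rule 3 (intervocalic spirantization): /b/ is a stop between vowels /o/ and /i/, so it spirantizes to the fricative [v]. /d/ is a stop between vowels /a/ and /o/, so it spirantizes to the fricative [z]. /b/ is a stop between vowels /o/ and /e/, so it spirantizes to the fricative [v]. /raobinloadobeg/ → raovinloazoveg.
Rule 4 (stop-cluster a-epenthesis): no segment meets the environment; /raovinloazoveg/ is unchanged.
Rule 5 (final devoicing): /g/ is a voiced stop in word-final position, so it devoices to [k]. /raovinloazoveg/ → raovinloazovek.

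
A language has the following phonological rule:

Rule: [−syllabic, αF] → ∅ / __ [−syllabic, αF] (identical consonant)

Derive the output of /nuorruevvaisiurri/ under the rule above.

/rr/ is a geminate; the first /r/ deletes.
/vv/ is a geminate; the first /v/ deletes.
/rr/ is a geminate; the first /r/ deletes.
Surface form: [nuoruevaisiuri].

nuoruevaisiuri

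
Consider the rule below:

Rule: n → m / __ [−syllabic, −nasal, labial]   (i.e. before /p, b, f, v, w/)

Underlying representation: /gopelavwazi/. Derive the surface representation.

No segment of /gopelavwazi/ meets the structural description of the rule, so the form surfaces unchanged.

gopelavwazi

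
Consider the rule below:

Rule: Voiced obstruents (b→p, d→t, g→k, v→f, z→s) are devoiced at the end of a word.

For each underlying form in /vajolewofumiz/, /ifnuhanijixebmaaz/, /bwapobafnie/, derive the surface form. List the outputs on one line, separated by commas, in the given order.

/vajolewofumiz/: /z/ is a voiced obstruent in word-final position, so it devoices to [s]. → [vajolewofumis].
/ifnuhanijixebmaaz/: /z/ is a voiced obstruent in word-final position, so it devoices to [s]. → [ifnuhanijixebmaas].
/bwapobafnie/: the rule's environment is not met; surfaces unchanged as [bwapobafnie].

vajolewofumis, ifnuhanijixebmaas, bwapobafnie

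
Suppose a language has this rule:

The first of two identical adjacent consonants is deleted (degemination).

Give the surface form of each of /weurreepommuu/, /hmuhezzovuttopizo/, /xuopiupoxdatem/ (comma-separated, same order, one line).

weureepomuu, hmuhezovutopizo, xuopiupoxdatem

/weurreepommuu/: /rr/ is a geminate; the first /r/ deletes. /mm/ is a geminate; the first /m/ deletes. → [weureepomuu].
/hmuhezzovuttopizo/: /zz/ is a geminate; the first /z/ deletes. /tt/ is a geminate; the first /t/ deletes. → [hmuhezovutopizo].
/xuopiupoxdatem/: the rule's environment is not met; surfaces unchanged as [xuopiupoxdatem].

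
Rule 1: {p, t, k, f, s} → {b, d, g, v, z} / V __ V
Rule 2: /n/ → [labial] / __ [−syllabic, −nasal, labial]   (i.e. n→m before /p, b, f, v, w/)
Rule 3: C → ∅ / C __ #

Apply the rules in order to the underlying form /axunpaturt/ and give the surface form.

axumpadur

Rule 1 (intervocalic voicing): /t/ is a voiceless obstruent between vowels /a/ and /u/, so it voices to [d]. /axunpaturt/ → axunpadurt.
Rule 2 (nasal place assimilation): /n/ precedes the labial consonant /p/, so it assimilates in place to [m]. /axunpadurt/ → axumpadurt.
Rule 3 (final cluster simplification): /t/ is the second consonant of a word-final cluster /rt/, so it deletes. /axumpadurt/ → axumpadur.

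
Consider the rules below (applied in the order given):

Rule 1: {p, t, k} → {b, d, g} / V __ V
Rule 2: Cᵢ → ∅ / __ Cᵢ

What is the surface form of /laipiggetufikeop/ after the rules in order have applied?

laibigedufigeop

Rule 1 (intervocalic voicing): /p/ is a voiceless stop between vowels /i/ and /i/, so it voices to [b]. /t/ is a voiceless stop between vowels /e/ and /u/, so it voices to [d]. /k/ is a voiceless stop between vowels /i/ and /e/, so it voices to [g]. /laipiggetufikeop/ → laibiggedufigeop.
Rule 2 (degemination): /gg/ is a geminate; the first /g/ deletes. /laibiggedufigeop/ → laibigedufigeop.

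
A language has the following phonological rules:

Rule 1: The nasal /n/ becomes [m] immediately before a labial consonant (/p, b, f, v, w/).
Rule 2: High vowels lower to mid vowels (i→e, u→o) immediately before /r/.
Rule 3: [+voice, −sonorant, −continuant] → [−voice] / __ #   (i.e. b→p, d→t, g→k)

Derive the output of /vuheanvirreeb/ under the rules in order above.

vuheamverreep

Rule 1 (nasal place assimilation): /n/ precedes the labial consonant /v/, so it assimilates in place to [m]. /vuheanvirreeb/ → vuheamvirreeb.
Rule 2 (pre-rhotic lowering): /i/ is a high vowel immediately before /r/, so it lowers to [e]. /vuheamvirreeb/ → vuheamverreeb.
Rule 3 (final devoicing): /b/ is a voiced stop in word-final position, so it devoices to [p]. /vuheamverreeb/ → vuheamverreep.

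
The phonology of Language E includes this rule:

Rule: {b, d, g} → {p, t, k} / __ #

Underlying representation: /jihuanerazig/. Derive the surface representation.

jihuanerazik

/g/ is a voiced stop in word-final position, so it devoices to [k].
Surface form: [jihuanerazik].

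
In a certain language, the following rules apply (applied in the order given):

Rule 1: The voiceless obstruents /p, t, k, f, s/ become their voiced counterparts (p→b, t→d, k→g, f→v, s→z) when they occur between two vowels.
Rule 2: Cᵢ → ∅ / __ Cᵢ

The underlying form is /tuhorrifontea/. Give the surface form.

tuhorivontea

Rule 1 (intervocalic voicing): /f/ is a voiceless obstruent between vowels /i/ and /o/, so it voices to [v]. /tuhorrifontea/ → tuhorrivontea.
Rule 2 (degemination): /rr/ is a geminate; the first /r/ deletes. /tuhorrivontea/ → tuhorivontea.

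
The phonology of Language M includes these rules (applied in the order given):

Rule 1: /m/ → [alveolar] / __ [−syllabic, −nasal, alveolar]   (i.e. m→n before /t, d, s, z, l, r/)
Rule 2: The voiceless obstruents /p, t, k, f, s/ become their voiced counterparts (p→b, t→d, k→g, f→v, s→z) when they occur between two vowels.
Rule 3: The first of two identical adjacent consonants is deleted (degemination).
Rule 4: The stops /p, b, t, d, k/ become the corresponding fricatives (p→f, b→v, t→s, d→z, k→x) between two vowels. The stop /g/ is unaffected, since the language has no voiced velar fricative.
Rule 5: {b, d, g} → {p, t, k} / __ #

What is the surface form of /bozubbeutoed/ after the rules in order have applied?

bozuveuzoet

Rule 1 (nasal place assimilation): no segment meets the environment; /bozubbeutoed/ is unchanged.
Rule 2 (intervocalic voicing): /t/ is a voiceless obstruent between vowels /u/ and /o/, so it voices to [d]. /bozubbeutoed/ → bozubbeudoed.
Rule 3 (degemination): /bb/ is a geminate; the first /b/ deletes. /bozubbeudoed/ → bozubeudoed.
Rule 4 (intervocalic spirantization): /b/ is a stop between vowels /u/ and /e/, so it spirantizes to the fricative [v]. /d/ is a stop between vowels /u/ and /o/, so it spirantizes to the fricative [z]. /bozubeudoed/ → bozuveuzoed.
Rule 5 (final devoicing): /d/ is a voiced stop in word-final position, so it devoices to [t]. /bozuveuzoed/ → bozuveuzoet.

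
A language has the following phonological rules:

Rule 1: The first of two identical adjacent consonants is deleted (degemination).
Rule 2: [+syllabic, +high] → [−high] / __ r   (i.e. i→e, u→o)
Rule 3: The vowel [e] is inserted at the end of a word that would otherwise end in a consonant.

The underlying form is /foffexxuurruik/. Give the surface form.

fofexuoruike

Rule 1 (degemination): /ff/ is a geminate; the first /f/ deletes. /xx/ is a geminate; the first /x/ deletes. /rr/ is a geminate; the first /r/ deletes. /foffexxuurruik/ → fofexuuruik.
Rule 2 (pre-rhotic lowering): /u/ is a high vowel immediately before /r/, so it lowers to [o]. /fofexuuruik/ → fofexuoruik.
Rule 3 (final e-epenthesis): the form ends in the consonant /k/, so [e] is inserted word-finally. /fofexuoruik/ → fofexuoruike.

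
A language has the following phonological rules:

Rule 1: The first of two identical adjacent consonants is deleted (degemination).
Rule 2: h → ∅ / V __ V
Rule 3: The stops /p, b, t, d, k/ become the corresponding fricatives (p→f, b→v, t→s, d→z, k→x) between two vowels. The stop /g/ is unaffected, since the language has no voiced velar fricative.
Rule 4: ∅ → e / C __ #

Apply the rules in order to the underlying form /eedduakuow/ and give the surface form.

eezuaxuowe

Rule 1 (degemination): /dd/ is a geminate; the first /d/ deletes. /eedduakuow/ → eeduakuow.
Rule 2 (intervocalic h-deletion): no segment meets the environment; /eeduakuow/ is unchanged.
Rule 3 (intervocalic spirantization): /d/ is a stop between vowels /e/ and /u/, so it spirantizes to the fricative [z]. /k/ is a stop between vowels /a/ and /u/, so it spirantizes to the fricative [x]. /eeduakuow/ → eezuaxuow.
Rule 4 (final e-epenthesis): the form ends in the consonant /w/, so [e] is inserted word-finally. /eezuaxuow/ → eezuaxuowe.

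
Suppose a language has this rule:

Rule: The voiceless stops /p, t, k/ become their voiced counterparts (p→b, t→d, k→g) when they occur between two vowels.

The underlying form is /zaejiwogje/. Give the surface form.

No segment of /zaejiwogje/ meets the structural description of the rule, so the form surfaces unchanged.

zaejiwogje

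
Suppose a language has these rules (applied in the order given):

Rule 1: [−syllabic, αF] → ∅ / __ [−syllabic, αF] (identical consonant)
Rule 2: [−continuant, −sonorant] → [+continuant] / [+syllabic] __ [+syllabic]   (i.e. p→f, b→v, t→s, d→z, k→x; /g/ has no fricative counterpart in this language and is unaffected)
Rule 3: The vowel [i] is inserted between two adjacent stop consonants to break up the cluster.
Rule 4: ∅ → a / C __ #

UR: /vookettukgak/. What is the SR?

Rule 1 (degemination): /tt/ is a geminate; the first /t/ deletes. /vookettukgak/ → vooketukgak.
Rule 2 (intervocalic spirantization): /k/ is a stop between vowels /o/ and /e/, so it spirantizes to the fricative [x]. /t/ is a stop between vowels /e/ and /u/, so it spirantizes to the fricative [s]. /vooketukgak/ → vooxesukgak.
Rule 3 (stop-cluster i-epenthesis): /k/ and /g/ form a stop–stop cluster, so [i] is inserted between them. /vooxesukgak/ → vooxesukigak.
Rule 4 (final a-epenthesis): the form ends in the consonant /k/, so [a] is inserted word-finally. /vooxesukigak/ → vooxesukigaka.

vooxesukigaka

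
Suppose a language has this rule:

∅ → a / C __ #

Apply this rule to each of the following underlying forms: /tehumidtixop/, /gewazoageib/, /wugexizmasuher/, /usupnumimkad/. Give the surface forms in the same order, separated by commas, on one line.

tehumidtixopa, gewazoageiba, wugexizmasuhera, usupnumimkada

/tehumidtixop/: the form ends in the consonant /p/, so [a] is inserted word-finally. → [tehumidtixopa].
/gewazoageib/: the form ends in the consonant /b/, so [a] is inserted word-finally. → [gewazoageiba].
/wugexizmasuher/: the form ends in the consonant /r/, so [a] is inserted word-finally. → [wugexizmasuhera].
/usupnumimkad/: the form ends in the consonant /d/, so [a] is inserted word-finally. → [usupnumimkada].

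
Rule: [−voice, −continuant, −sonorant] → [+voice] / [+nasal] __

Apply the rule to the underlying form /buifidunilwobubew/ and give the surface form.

buifidunilwobubew

No segment of /buifidunilwobubew/ meets the structural description of the rule, so the form surfaces unchanged.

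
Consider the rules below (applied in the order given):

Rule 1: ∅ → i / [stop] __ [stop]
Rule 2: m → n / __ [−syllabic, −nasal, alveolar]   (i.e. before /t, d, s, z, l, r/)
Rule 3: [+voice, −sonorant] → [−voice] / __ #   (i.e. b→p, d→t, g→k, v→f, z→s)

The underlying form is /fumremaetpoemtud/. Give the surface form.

Rule 1 (stop-cluster i-epenthesis): /t/ and /p/ form a stop–stop cluster, so [i] is inserted between them. /fumremaetpoemtud/ → fumremaetipoemtud.
Rule 2 (nasal place assimilation): /m/ precedes the alveolar consonant /r/, so it assimilates in place to [n]. /m/ precedes the alveolar consonant /t/, so it assimilates in place to [n]. /fumremaetipoemtud/ → funremaetipoentud.
Rule 3 (final devoicing): /d/ is a voiced obstruent in word-final position, so it devoices to [t]. /funremaetipoentud/ → funremaetipoentut.

funremaetipoentut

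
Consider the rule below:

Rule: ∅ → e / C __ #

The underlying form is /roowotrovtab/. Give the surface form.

the form ends in the consonant /b/, so [e] is inserted word-finally.
Surface form: [roowotrovtabe].

roowotrovtabe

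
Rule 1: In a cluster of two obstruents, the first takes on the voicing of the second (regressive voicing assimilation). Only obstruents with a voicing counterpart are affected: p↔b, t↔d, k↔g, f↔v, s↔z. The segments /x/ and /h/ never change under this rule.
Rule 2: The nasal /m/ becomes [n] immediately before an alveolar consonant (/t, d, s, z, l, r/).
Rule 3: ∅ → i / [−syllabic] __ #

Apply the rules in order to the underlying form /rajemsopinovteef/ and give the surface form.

rajensopinofteefi

Rule 1 (regressive voicing assimilation): /v/ precedes the voiceless obstruent /t/, so it devoices to [f] by assimilation. /rajemsopinovteef/ → rajemsopinofteef.
Rule 2 (nasal place assimilation): /m/ precedes the alveolar consonant /s/, so it assimilates in place to [n]. /rajemsopinofteef/ → rajensopinofteef.
Rule 3 (final i-epenthesis): the form ends in the consonant /f/, so [i] is inserted word-finally. /rajensopinofteef/ → rajensopinofteefi.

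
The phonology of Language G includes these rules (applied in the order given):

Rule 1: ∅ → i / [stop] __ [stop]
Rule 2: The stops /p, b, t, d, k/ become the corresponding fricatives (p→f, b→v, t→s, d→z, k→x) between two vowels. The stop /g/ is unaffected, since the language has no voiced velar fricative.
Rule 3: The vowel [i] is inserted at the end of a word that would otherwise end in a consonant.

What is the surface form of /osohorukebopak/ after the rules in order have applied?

osohoruxevofaki

Rule 1 (stop-cluster i-epenthesis): no segment meets the environment; /osohorukebopak/ is unchanged.
Rule 2 (intervocalic spirantization): /k/ is a stop between vowels /u/ and /e/, so it spirantizes to the fricative [x]. /b/ is a stop between vowels /e/ and /o/, so it spirantizes to the fricative [v]. /p/ is a stop between vowels /o/ and /a/, so it spirantizes to the fricative [f]. /osohorukebopak/ → osohoruxevofak.
Rule 3 (final i-epenthesis): the form ends in the consonant /k/, so [i] is inserted word-finally. /osohoruxevofak/ → osohoruxevofaki.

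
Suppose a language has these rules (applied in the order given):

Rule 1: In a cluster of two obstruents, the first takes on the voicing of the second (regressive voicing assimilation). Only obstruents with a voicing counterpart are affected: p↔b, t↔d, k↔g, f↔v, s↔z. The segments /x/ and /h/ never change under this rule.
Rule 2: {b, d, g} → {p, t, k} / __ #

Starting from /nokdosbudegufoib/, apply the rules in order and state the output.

nogdozbudegufoip

Rule 1 (regressive voicing assimilation): /k/ precedes the voiced obstruent /d/, so it voices to [g] by assimilation. /s/ precedes the voiced obstruent /b/, so it voices to [z] by assimilation. /nokdosbudegufoib/ → nogdozbudegufoib.
Rule 2 (final devoicing): /b/ is a voiced stop in word-final position, so it devoices to [p]. /nogdozbudegufoib/ → nogdozbudegufoip.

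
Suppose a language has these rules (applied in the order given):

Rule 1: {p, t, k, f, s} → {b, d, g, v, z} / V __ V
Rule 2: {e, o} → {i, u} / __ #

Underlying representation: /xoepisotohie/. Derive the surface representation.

Rule 1 (intervocalic voicing): /p/ is a voiceless obstruent between vowels /e/ and /i/, so it voices to [b]. /s/ is a voiceless obstruent between vowels /i/ and /o/, so it voices to [z]. /t/ is a voiceless obstruent between vowels /o/ and /o/, so it voices to [d]. /xoepisotohie/ → xoebizodohie.
Rule 2 (final vowel raising): /e/ is a mid vowel in word-final position, so it raises to [i]. /xoebizodohie/ → xoebizodohii.

xoebizodohii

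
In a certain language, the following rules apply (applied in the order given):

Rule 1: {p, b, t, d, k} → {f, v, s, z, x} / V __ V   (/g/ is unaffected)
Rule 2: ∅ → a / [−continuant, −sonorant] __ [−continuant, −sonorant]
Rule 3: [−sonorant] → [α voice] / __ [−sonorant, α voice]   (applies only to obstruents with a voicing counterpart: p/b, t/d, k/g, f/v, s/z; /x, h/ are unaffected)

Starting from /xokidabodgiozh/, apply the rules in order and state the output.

Rule 1 (intervocalic spirantization): /k/ is a stop between vowels /o/ and /i/, so it spirantizes to the fricative [x]. /d/ is a stop between vowels /i/ and /a/, so it spirantizes to the fricative [z]. /b/ is a stop between vowels /a/ and /o/, so it spirantizes to the fricative [v]. /xokidabodgiozh/ → xoxizavodgiozh.
Rule 2 (stop-cluster a-epenthesis): /d/ and /g/ form a stop–stop cluster, so [a] is inserted between them. /xoxizavodgiozh/ → xoxizavodagiozh.
Rule 3 (regressive voicing assimilation): /z/ precedes the voiceless obstruent /h/, so it devoices to [s] by assimilation. /xoxizavodagiozh/ → xoxizavodagiosh.

xoxizavodagiosh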